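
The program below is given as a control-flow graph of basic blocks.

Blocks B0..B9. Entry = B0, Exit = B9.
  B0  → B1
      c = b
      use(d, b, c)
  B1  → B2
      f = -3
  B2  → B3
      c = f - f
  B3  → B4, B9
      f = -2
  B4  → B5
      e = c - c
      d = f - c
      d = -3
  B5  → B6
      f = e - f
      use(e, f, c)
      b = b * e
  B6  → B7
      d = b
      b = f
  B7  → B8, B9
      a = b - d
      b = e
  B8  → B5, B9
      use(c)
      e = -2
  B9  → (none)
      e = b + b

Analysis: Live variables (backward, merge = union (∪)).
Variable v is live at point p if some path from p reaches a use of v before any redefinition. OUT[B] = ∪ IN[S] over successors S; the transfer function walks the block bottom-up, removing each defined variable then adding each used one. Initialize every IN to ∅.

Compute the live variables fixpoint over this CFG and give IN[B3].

Answer: {b, c}

Working:
Per-block solution:
  B0:   IN={b, d}   OUT={b}
  B1:   IN={b}   OUT={b, f}
  B2:   IN={b, f}   OUT={b, c}
  B3:   IN={b, c}   OUT={b, c, f}
  B4:   IN={b, c, f}   OUT={b, c, e, f}
  B5:   IN={b, c, e, f}   OUT={b, c, e, f}
  B6:   IN={b, c, e, f}   OUT={b, c, d, e, f}
  B7:   IN={b, c, d, e, f}   OUT={b, c, f}
  B8:   IN={b, c, f}   OUT={b, c, e, f}
  B9:   IN={b}   OUT={}

Merge at B3: OUT[B3] = IN[B4] ⊔ IN[B9] = {b, c, f}
Applying B3's transfer function to that OUT value gives IN[B3] (row B3 above).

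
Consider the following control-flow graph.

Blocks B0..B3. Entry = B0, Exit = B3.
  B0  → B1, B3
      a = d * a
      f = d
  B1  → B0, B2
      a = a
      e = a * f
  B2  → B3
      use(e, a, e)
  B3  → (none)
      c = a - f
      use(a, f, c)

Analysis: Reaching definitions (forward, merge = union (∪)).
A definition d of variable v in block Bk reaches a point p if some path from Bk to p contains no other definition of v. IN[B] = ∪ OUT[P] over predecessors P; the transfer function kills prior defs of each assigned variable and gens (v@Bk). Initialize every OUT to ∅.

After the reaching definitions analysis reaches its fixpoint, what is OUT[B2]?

Fixpoint table:
  B0:   IN={a@B1, e@B1, f@B0}   OUT={a@B0, e@B1, f@B0}
  B1:   IN={a@B0, e@B1, f@B0}   OUT={a@B1, e@B1, f@B0}
  B2:   IN={a@B1, e@B1, f@B0}   OUT={a@B1, e@B1, f@B0}
  B3:   IN={a@B0, a@B1, e@B1, f@B0}   OUT={a@B0, a@B1, c@B3, e@B1, f@B0}

Merge at B2: IN[B2] = OUT[B1] = {a@B1, e@B1, f@B0}
Applying B2's transfer function to that IN value gives OUT[B2] (row B2 above).

Answer: {a@B1, e@B1, f@B0}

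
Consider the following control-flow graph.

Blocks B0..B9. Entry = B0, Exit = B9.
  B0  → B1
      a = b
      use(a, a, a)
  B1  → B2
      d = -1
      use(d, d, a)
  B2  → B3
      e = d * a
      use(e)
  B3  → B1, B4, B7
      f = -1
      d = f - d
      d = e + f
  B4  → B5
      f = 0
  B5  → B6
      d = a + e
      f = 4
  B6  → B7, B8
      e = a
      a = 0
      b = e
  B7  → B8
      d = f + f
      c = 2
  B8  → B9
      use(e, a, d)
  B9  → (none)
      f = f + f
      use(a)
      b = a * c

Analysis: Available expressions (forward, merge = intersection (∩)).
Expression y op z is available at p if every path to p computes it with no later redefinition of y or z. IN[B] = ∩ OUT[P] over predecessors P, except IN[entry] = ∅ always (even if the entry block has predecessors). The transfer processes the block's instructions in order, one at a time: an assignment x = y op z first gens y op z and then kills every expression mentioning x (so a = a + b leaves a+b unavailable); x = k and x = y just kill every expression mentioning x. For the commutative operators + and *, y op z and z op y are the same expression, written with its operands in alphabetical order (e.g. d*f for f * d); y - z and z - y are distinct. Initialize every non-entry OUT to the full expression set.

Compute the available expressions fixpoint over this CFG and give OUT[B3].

Fixpoint table:
  B0:  IN={}  OUT={}
  B1:  IN={}  OUT={}
  B2:  IN={}  OUT={a*d}
  B3:  IN={a*d}  OUT={e+f}
  B4:  IN={e+f}  OUT={}
  B5:  IN={}  OUT={a+e}
  B6:  IN={a+e}  OUT={}
  B7:  IN={}  OUT={f+f}
  B8:  IN={}  OUT={}
  B9:  IN={}  OUT={a*c}

Merge at B3: IN[B3] = OUT[B2] = {a*d}
Applying B3's transfer function to that IN value gives OUT[B3] (row B3 above).

Answer: {e+f}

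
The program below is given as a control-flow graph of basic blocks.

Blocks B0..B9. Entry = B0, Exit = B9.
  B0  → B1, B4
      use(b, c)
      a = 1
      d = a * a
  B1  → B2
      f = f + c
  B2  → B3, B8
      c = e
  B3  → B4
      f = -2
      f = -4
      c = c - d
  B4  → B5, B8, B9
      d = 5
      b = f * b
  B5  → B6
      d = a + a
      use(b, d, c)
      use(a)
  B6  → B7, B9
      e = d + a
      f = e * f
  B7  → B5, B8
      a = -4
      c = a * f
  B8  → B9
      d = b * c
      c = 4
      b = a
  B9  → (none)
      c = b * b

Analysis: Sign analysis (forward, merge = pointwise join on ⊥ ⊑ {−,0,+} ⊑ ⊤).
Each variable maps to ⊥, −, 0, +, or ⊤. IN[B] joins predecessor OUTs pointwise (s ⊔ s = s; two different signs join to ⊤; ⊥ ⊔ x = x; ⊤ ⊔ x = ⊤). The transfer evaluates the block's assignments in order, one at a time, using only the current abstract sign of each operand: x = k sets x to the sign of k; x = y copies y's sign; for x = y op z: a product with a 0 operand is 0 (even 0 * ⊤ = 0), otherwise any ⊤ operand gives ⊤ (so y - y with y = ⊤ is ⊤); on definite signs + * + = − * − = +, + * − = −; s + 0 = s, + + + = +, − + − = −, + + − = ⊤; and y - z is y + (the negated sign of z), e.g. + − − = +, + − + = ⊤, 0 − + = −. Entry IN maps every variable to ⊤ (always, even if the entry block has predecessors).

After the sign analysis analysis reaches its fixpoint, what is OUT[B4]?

Fixpoint table:
  B0: | IN=(all ⊤) | OUT={a:+, d:+; rest ⊤}
  B1: | IN={a:+, d:+; rest ⊤} | OUT={a:+, d:+; rest ⊤}
  B2: | IN={a:+, d:+; rest ⊤} | OUT={a:+, d:+; rest ⊤}
  B3: | IN={a:+, d:+; rest ⊤} | OUT={a:+, d:+, f:-; rest ⊤}
  B4: | IN={a:+, d:+; rest ⊤} | OUT={a:+, d:+; rest ⊤}
  B5: | IN=(all ⊤) | OUT=(all ⊤)
  B6: | IN=(all ⊤) | OUT=(all ⊤)
  B7: | IN=(all ⊤) | OUT={a:-; rest ⊤}
  B8: | IN=(all ⊤) | OUT={c:+; rest ⊤}
  B9: | IN=(all ⊤) | OUT=(all ⊤)

Merge at B4: IN[B4] = OUT[B0] ⊔ OUT[B3] = {a: +, b: ⊤, c: ⊤, d: +, e: ⊤, f: ⊤}
Applying B4's transfer function to that IN value gives OUT[B4] (row B4 above).

Answer: {a: +, b: ⊤, c: ⊤, d: +, e: ⊤, f: ⊤}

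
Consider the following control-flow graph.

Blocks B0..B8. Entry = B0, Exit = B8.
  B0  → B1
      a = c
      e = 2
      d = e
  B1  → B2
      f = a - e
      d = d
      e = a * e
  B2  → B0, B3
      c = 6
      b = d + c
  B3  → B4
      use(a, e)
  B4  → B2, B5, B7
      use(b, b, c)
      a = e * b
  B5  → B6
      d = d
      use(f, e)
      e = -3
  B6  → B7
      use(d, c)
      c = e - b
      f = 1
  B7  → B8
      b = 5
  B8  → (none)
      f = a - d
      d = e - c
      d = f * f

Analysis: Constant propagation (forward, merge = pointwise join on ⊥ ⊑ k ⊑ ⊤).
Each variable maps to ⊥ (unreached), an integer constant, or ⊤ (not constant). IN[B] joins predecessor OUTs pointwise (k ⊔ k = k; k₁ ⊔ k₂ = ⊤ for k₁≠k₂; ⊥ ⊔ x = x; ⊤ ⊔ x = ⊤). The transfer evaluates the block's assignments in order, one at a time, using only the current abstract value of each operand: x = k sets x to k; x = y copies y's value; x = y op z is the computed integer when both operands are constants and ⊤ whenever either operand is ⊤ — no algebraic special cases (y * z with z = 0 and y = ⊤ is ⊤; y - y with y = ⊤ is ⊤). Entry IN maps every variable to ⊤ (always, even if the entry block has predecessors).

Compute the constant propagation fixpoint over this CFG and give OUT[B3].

Fixpoint table:
  B0:   IN=(all ⊤)   OUT={d:2, e:2; rest ⊤}
  B1:   IN={d:2, e:2; rest ⊤}   OUT={d:2; rest ⊤}
  B2:   IN={d:2; rest ⊤}   OUT={b:8, c:6, d:2; rest ⊤}
  B3:   IN={b:8, c:6, d:2; rest ⊤}   OUT={b:8, c:6, d:2; rest ⊤}
  B4:   IN={b:8, c:6, d:2; rest ⊤}   OUT={b:8, c:6, d:2; rest ⊤}
  B5:   IN={b:8, c:6, d:2; rest ⊤}   OUT={b:8, c:6, d:2, e:-3; rest ⊤}
  B6:   IN={b:8, c:6, d:2, e:-3; rest ⊤}   OUT={b:8, c:-11, d:2, e:-3, f:1; rest ⊤}
  B7:   IN={b:8, d:2; rest ⊤}   OUT={b:5, d:2; rest ⊤}
  B8:   IN={b:5, d:2; rest ⊤}   OUT={b:5; rest ⊤}

Merge at B3: IN[B3] = OUT[B2] = {a: ⊤, b: 8, c: 6, d: 2, e: ⊤, f: ⊤}
Applying B3's transfer function to that IN value gives OUT[B3] (row B3 above).

Answer: {a: ⊤, b: 8, c: 6, d: 2, e: ⊤, f: ⊤}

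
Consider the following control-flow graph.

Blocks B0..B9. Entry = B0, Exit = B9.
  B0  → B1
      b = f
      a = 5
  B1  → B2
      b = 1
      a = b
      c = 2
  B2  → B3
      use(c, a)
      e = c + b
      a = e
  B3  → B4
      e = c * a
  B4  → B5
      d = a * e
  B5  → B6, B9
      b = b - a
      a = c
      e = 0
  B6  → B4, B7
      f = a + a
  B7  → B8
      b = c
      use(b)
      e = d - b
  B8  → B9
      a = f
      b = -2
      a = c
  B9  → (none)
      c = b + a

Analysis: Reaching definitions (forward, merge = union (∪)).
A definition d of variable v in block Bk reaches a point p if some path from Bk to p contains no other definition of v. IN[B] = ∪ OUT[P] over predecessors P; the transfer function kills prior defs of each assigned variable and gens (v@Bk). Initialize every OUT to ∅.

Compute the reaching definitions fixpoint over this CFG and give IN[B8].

Converged values:
  B0: | IN={} | OUT={a@B0, b@B0}
  B1: | IN={a@B0, b@B0} | OUT={a@B1, b@B1, c@B1}
  B2: | IN={a@B1, b@B1, c@B1} | OUT={a@B2, b@B1, c@B1, e@B2}
  B3: | IN={a@B2, b@B1, c@B1, e@B2} | OUT={a@B2, b@B1, c@B1, e@B3}
  B4: | IN={a@B2, a@B5, b@B1, b@B5, c@B1, d@B4, e@B3, e@B5, f@B6} | OUT={a@B2, a@B5, b@B1, b@B5, c@B1, d@B4, e@B3, e@B5, f@B6}
  B5: | IN={a@B2, a@B5, b@B1, b@B5, c@B1, d@B4, e@B3, e@B5, f@B6} | OUT={a@B5, b@B5, c@B1, d@B4, e@B5, f@B6}
  B6: | IN={a@B5, b@B5, c@B1, d@B4, e@B5, f@B6} | OUT={a@B5, b@B5, c@B1, d@B4, e@B5, f@B6}
  B7: | IN={a@B5, b@B5, c@B1, d@B4, e@B5, f@B6} | OUT={a@B5, b@B7, c@B1, d@B4, e@B7, f@B6}
  B8: | IN={a@B5, b@B7, c@B1, d@B4, e@B7, f@B6} | OUT={a@B8, b@B8, c@B1, d@B4, e@B7, f@B6}
  B9: | IN={a@B5, a@B8, b@B5, b@B8, c@B1, d@B4, e@B5, e@B7, f@B6} | OUT={a@B5, a@B8, b@B5, b@B8, c@B9, d@B4, e@B5, e@B7, f@B6}

Merge at B8: IN[B8] = OUT[B7] = {a@B5, b@B7, c@B1, d@B4, e@B7, f@B6}

Answer: {a@B5, b@B7, c@B1, d@B4, e@B7, f@B6}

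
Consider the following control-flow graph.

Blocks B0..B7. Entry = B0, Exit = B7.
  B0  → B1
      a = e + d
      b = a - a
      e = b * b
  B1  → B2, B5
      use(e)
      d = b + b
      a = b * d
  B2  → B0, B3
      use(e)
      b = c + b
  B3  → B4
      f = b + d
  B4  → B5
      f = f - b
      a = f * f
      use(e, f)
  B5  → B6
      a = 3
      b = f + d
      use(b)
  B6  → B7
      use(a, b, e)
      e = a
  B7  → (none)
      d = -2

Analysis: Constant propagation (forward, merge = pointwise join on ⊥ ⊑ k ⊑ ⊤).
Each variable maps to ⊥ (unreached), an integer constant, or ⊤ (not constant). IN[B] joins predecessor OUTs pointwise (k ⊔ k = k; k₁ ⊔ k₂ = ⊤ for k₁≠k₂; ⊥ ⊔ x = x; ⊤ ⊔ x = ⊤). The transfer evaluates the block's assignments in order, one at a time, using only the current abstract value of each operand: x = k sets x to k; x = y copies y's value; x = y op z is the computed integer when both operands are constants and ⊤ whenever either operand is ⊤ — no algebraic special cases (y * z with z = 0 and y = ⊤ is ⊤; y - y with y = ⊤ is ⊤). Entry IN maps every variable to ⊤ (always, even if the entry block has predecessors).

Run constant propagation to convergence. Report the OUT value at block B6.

Answer: {a: 3, b: ⊤, c: ⊤, d: ⊤, e: 3, f: ⊤}

Working:
Converged values:
  B0:   IN=(all ⊤)   OUT=(all ⊤)
  B1:   IN=(all ⊤)   OUT=(all ⊤)
  B2:   IN=(all ⊤)   OUT=(all ⊤)
  B3:   IN=(all ⊤)   OUT=(all ⊤)
  B4:   IN=(all ⊤)   OUT=(all ⊤)
  B5:   IN=(all ⊤)   OUT={a:3; rest ⊤}
  B6:   IN={a:3; rest ⊤}   OUT={a:3, e:3; rest ⊤}
  B7:   IN={a:3, e:3; rest ⊤}   OUT={a:3, d:-2, e:3; rest ⊤}

Merge at B6: IN[B6] = OUT[B5] = {a: 3, b: ⊤, c: ⊤, d: ⊤, e: ⊤, f: ⊤}
Applying B6's transfer function to that IN value gives OUT[B6] (row B6 above).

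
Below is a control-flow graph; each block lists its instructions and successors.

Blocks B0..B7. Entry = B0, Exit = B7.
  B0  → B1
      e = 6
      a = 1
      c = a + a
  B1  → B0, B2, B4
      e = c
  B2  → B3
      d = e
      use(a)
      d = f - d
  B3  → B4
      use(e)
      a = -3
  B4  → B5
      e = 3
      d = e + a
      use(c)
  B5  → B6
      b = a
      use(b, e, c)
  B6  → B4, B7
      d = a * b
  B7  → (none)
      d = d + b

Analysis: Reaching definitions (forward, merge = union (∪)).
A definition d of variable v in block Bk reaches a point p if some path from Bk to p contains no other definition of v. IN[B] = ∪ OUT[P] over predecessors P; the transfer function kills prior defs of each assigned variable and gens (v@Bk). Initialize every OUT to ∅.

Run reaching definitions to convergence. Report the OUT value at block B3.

Per-block solution:
  B0:   IN={a@B0, c@B0, e@B1}   OUT={a@B0, c@B0, e@B0}
  B1:   IN={a@B0, c@B0, e@B0}   OUT={a@B0, c@B0, e@B1}
  B2:   IN={a@B0, c@B0, e@B1}   OUT={a@B0, c@B0, d@B2, e@B1}
  B3:   IN={a@B0, c@B0, d@B2, e@B1}   OUT={a@B3, c@B0, d@B2, e@B1}
  B4:   IN={a@B0, a@B3, b@B5, c@B0, d@B2, d@B6, e@B1, e@B4}   OUT={a@B0, a@B3, b@B5, c@B0, d@B4, e@B4}
  B5:   IN={a@B0, a@B3, b@B5, c@B0, d@B4, e@B4}   OUT={a@B0, a@B3, b@B5, c@B0, d@B4, e@B4}
  B6:   IN={a@B0, a@B3, b@B5, c@B0, d@B4, e@B4}   OUT={a@B0, a@B3, b@B5, c@B0, d@B6, e@B4}
  B7:   IN={a@B0, a@B3, b@B5, c@B0, d@B6, e@B4}   OUT={a@B0, a@B3, b@B5, c@B0, d@B7, e@B4}

Merge at B3: IN[B3] = OUT[B2] = {a@B0, c@B0, d@B2, e@B1}
Applying B3's transfer function to that IN value gives OUT[B3] (row B3 above).

Answer: {a@B3, c@B0, d@B2, e@B1}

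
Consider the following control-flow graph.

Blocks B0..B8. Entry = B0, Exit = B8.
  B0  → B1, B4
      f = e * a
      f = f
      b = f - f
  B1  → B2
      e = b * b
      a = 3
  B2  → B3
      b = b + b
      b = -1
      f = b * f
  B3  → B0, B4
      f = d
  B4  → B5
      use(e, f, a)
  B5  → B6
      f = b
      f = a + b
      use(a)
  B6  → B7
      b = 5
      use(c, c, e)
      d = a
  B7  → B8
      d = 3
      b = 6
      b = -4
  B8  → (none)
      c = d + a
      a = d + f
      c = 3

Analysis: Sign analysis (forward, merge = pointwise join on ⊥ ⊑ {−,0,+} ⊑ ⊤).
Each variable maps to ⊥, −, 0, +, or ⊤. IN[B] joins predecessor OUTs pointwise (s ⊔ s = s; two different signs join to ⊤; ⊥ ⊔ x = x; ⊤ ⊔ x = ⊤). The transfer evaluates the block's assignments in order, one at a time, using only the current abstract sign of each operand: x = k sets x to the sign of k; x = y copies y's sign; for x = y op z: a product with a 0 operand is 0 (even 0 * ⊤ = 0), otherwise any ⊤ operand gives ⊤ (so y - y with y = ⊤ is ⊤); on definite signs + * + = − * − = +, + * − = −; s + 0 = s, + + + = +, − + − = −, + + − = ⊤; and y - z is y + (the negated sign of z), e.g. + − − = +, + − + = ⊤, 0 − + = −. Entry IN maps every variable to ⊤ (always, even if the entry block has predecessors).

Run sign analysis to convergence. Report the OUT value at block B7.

Converged values:
  B0:  IN=(all ⊤)  OUT=(all ⊤)
  B1:  IN=(all ⊤)  OUT={a:+; rest ⊤}
  B2:  IN={a:+; rest ⊤}  OUT={a:+, b:-; rest ⊤}
  B3:  IN={a:+, b:-; rest ⊤}  OUT={a:+, b:-; rest ⊤}
  B4:  IN=(all ⊤)  OUT=(all ⊤)
  B5:  IN=(all ⊤)  OUT=(all ⊤)
  B6:  IN=(all ⊤)  OUT={b:+; rest ⊤}
  B7:  IN={b:+; rest ⊤}  OUT={b:-, d:+; rest ⊤}
  B8:  IN={b:-, d:+; rest ⊤}  OUT={b:-, c:+, d:+; rest ⊤}

Merge at B7: IN[B7] = OUT[B6] = {a: ⊤, b: +, c: ⊤, d: ⊤, e: ⊤, f: ⊤}
Applying B7's transfer function to that IN value gives OUT[B7] (row B7 above).

Answer: {a: ⊤, b: -, c: ⊤, d: +, e: ⊤, f: ⊤}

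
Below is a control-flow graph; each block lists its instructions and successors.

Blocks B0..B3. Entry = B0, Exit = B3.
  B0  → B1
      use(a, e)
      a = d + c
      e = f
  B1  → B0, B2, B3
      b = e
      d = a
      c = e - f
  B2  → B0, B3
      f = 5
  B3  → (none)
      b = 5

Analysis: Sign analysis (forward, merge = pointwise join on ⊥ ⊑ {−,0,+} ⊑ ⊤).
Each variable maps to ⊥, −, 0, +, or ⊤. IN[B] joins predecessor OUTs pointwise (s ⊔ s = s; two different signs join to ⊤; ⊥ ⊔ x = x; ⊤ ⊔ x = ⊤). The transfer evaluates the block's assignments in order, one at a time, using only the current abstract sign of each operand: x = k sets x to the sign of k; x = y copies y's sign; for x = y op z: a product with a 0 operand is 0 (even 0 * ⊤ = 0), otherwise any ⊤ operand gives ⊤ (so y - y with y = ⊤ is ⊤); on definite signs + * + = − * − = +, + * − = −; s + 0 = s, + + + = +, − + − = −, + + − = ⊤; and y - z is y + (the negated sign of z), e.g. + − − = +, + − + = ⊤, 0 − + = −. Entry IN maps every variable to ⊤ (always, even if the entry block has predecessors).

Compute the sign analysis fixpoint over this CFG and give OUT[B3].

Fixpoint table:
  B0:  IN=(all ⊤)  OUT=(all ⊤)
  B1:  IN=(all ⊤)  OUT=(all ⊤)
  B2:  IN=(all ⊤)  OUT={f:+; rest ⊤}
  B3:  IN=(all ⊤)  OUT={b:+; rest ⊤}

Merge at B3: IN[B3] = OUT[B1] ⊔ OUT[B2] = {a: ⊤, b: ⊤, c: ⊤, d: ⊤, e: ⊤, f: ⊤}
Applying B3's transfer function to that IN value gives OUT[B3] (row B3 above).

Answer: {a: ⊤, b: +, c: ⊤, d: ⊤, e: ⊤, f: ⊤}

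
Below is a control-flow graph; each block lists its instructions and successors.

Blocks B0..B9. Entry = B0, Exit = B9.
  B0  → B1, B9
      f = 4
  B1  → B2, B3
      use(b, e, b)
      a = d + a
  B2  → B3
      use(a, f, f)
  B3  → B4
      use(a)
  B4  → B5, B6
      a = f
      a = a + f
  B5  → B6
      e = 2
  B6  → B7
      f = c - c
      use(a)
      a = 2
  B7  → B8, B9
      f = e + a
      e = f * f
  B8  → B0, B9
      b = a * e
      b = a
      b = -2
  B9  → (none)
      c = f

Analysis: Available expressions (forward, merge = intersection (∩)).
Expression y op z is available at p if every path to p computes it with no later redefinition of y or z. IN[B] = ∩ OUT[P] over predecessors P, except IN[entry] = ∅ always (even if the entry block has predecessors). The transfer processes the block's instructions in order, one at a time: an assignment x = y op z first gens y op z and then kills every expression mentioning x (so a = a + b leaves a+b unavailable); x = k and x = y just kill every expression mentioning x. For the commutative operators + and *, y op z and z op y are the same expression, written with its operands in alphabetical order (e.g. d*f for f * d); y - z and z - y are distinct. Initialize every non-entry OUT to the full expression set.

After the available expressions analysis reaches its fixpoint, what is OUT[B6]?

Fixpoint table:
  B0: | IN={} | OUT={}
  B1: | IN={} | OUT={}
  B2: | IN={} | OUT={}
  B3: | IN={} | OUT={}
  B4: | IN={} | OUT={}
  B5: | IN={} | OUT={}
  B6: | IN={} | OUT={c-c}
  B7: | IN={c-c} | OUT={c-c, f*f}
  B8: | IN={c-c, f*f} | OUT={a*e, c-c, f*f}
  B9: | IN={} | OUT={}

Merge at B6: IN[B6] = OUT[B4] ∩ OUT[B5] = {}
Applying B6's transfer function to that IN value gives OUT[B6] (row B6 above).

Answer: {c-c}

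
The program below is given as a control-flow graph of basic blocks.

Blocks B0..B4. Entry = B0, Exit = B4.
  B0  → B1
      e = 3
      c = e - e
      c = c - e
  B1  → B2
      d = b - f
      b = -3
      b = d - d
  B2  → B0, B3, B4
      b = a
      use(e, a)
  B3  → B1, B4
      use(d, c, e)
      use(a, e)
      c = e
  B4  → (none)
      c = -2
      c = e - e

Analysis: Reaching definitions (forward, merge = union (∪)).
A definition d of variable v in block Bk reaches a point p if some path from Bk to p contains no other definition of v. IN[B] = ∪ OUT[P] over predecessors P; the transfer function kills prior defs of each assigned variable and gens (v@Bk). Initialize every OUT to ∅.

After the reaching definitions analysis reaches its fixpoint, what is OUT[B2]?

Answer: {b@B2, c@B0, c@B3, d@B1, e@B0}

Trace:
Converged values:
  B0:   IN={b@B2, c@B0, c@B3, d@B1, e@B0}   OUT={b@B2, c@B0, d@B1, e@B0}
  B1:   IN={b@B2, c@B0, c@B3, d@B1, e@B0}   OUT={b@B1, c@B0, c@B3, d@B1, e@B0}
  B2:   IN={b@B1, c@B0, c@B3, d@B1, e@B0}   OUT={b@B2, c@B0, c@B3, d@B1, e@B0}
  B3:   IN={b@B2, c@B0, c@B3, d@B1, e@B0}   OUT={b@B2, c@B3, d@B1, e@B0}
  B4:   IN={b@B2, c@B0, c@B3, d@B1, e@B0}   OUT={b@B2, c@B4, d@B1, e@B0}

Merge at B2: IN[B2] = OUT[B1] = {b@B1, c@B0, c@B3, d@B1, e@B0}
Applying B2's transfer function to that IN value gives OUT[B2] (row B2 above).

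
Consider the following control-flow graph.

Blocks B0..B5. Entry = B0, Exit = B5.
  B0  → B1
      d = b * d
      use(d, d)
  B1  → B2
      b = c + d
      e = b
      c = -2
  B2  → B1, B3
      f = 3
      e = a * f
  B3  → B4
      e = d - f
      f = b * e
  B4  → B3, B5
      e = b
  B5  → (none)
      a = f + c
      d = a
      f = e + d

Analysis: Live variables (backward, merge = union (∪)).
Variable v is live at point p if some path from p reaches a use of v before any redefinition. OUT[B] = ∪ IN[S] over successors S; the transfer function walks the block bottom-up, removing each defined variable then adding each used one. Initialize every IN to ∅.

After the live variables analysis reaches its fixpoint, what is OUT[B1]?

Converged values:
  B0: | IN={a, b, c, d} | OUT={a, c, d}
  B1: | IN={a, c, d} | OUT={a, b, c, d}
  B2: | IN={a, b, c, d} | OUT={a, b, c, d, f}
  B3: | IN={b, c, d, f} | OUT={b, c, d, f}
  B4: | IN={b, c, d, f} | OUT={b, c, d, e, f}
  B5: | IN={c, e, f} | OUT={}

Merge at B1: OUT[B1] = IN[B2] = {a, b, c, d}

Answer: {a, b, c, d}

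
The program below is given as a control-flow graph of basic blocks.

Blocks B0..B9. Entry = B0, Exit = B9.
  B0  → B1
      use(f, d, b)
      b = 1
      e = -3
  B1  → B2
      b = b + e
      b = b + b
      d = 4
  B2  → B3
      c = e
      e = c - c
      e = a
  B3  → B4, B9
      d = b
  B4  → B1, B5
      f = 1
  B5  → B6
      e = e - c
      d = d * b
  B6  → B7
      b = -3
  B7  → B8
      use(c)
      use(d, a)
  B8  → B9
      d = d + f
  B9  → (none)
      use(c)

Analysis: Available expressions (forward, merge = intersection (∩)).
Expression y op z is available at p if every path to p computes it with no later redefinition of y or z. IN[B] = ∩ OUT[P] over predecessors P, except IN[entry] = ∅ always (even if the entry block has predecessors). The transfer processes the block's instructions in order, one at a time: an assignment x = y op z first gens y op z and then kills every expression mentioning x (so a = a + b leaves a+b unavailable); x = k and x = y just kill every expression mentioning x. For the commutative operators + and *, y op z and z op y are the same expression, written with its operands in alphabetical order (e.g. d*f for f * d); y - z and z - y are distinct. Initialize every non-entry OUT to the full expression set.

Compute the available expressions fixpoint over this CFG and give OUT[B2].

Answer: {c-c}

Working:
Per-block solution:
  B0:  IN={}  OUT={}
  B1:  IN={}  OUT={}
  B2:  IN={}  OUT={c-c}
  B3:  IN={c-c}  OUT={c-c}
  B4:  IN={c-c}  OUT={c-c}
  B5:  IN={c-c}  OUT={c-c}
  B6:  IN={c-c}  OUT={c-c}
  B7:  IN={c-c}  OUT={c-c}
  B8:  IN={c-c}  OUT={c-c}
  B9:  IN={c-c}  OUT={c-c}

Merge at B2: IN[B2] = OUT[B1] = {}
Applying B2's transfer function to that IN value gives OUT[B2] (row B2 above).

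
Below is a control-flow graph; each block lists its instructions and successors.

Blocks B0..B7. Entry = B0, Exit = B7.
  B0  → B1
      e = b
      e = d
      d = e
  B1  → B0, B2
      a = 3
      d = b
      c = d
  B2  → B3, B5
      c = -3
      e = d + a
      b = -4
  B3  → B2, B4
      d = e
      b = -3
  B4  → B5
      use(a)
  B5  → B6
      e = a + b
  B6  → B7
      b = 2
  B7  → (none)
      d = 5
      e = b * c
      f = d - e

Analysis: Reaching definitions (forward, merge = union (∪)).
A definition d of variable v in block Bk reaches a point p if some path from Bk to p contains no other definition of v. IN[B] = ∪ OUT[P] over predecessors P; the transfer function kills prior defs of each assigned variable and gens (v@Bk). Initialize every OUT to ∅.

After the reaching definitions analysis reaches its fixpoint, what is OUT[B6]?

Fixpoint table:
  B0:  IN={a@B1, c@B1, d@B1, e@B0}  OUT={a@B1, c@B1, d@B0, e@B0}
  B1:  IN={a@B1, c@B1, d@B0, e@B0}  OUT={a@B1, c@B1, d@B1, e@B0}
  B2:  IN={a@B1, b@B3, c@B1, c@B2, d@B1, d@B3, e@B0, e@B2}  OUT={a@B1, b@B2, c@B2, d@B1, d@B3, e@B2}
  B3:  IN={a@B1, b@B2, c@B2, d@B1, d@B3, e@B2}  OUT={a@B1, b@B3, c@B2, d@B3, e@B2}
  B4:  IN={a@B1, b@B3, c@B2, d@B3, e@B2}  OUT={a@B1, b@B3, c@B2, d@B3, e@B2}
  B5:  IN={a@B1, b@B2, b@B3, c@B2, d@B1, d@B3, e@B2}  OUT={a@B1, b@B2, b@B3, c@B2, d@B1, d@B3, e@B5}
  B6:  IN={a@B1, b@B2, b@B3, c@B2, d@B1, d@B3, e@B5}  OUT={a@B1, b@B6, c@B2, d@B1, d@B3, e@B5}
  B7:  IN={a@B1, b@B6, c@B2, d@B1, d@B3, e@B5}  OUT={a@B1, b@B6, c@B2, d@B7, e@B7, f@B7}

Merge at B6: IN[B6] = OUT[B5] = {a@B1, b@B2, b@B3, c@B2, d@B1, d@B3, e@B5}
Applying B6's transfer function to that IN value gives OUT[B6] (row B6 above).

Answer: {a@B1, b@B6, c@B2, d@B1, d@B3, e@B5}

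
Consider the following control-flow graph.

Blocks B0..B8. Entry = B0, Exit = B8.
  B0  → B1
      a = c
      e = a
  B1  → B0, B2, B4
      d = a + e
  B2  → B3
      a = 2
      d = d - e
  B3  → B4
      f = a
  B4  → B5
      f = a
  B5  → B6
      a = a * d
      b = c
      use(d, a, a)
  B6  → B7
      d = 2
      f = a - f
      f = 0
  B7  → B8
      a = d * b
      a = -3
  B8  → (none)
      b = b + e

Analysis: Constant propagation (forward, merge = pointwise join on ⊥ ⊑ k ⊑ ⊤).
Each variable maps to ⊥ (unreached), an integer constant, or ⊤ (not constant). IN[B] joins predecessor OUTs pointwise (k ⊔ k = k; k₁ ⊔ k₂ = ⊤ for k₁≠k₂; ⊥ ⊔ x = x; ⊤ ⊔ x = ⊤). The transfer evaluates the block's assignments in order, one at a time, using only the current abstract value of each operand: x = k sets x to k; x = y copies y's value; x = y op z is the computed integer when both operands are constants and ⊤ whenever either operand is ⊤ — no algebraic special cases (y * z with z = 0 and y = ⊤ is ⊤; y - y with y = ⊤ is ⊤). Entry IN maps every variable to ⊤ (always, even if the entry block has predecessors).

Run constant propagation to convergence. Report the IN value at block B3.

Answer: {a: 2, b: ⊤, c: ⊤, d: ⊤, e: ⊤, f: ⊤}

Working:
Converged values:
  B0:   IN=(all ⊤)   OUT=(all ⊤)
  B1:   IN=(all ⊤)   OUT=(all ⊤)
  B2:   IN=(all ⊤)   OUT={a:2; rest ⊤}
  B3:   IN={a:2; rest ⊤}   OUT={a:2, f:2; rest ⊤}
  B4:   IN=(all ⊤)   OUT=(all ⊤)
  B5:   IN=(all ⊤)   OUT=(all ⊤)
  B6:   IN=(all ⊤)   OUT={d:2, f:0; rest ⊤}
  B7:   IN={d:2, f:0; rest ⊤}   OUT={a:-3, d:2, f:0; rest ⊤}
  B8:   IN={a:-3, d:2, f:0; rest ⊤}   OUT={a:-3, d:2, f:0; rest ⊤}

Merge at B3: IN[B3] = OUT[B2] = {a: 2, b: ⊤, c: ⊤, d: ⊤, e: ⊤, f: ⊤}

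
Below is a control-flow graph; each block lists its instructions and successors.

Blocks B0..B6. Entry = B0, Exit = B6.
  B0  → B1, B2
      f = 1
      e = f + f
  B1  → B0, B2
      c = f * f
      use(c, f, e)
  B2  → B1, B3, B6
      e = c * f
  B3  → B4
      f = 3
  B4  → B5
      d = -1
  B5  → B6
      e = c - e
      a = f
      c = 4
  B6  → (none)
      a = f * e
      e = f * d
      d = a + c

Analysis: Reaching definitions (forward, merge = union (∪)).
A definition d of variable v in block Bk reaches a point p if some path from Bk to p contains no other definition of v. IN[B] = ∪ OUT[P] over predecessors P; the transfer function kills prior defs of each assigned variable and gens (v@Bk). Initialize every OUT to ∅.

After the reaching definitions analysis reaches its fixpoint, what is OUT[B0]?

Answer: {c@B1, e@B0, f@B0}

Trace:
Converged values:
  B0:  IN={c@B1, e@B0, e@B2, f@B0}  OUT={c@B1, e@B0, f@B0}
  B1:  IN={c@B1, e@B0, e@B2, f@B0}  OUT={c@B1, e@B0, e@B2, f@B0}
  B2:  IN={c@B1, e@B0, e@B2, f@B0}  OUT={c@B1, e@B2, f@B0}
  B3:  IN={c@B1, e@B2, f@B0}  OUT={c@B1, e@B2, f@B3}
  B4:  IN={c@B1, e@B2, f@B3}  OUT={c@B1, d@B4, e@B2, f@B3}
  B5:  IN={c@B1, d@B4, e@B2, f@B3}  OUT={a@B5, c@B5, d@B4, e@B5, f@B3}
  B6:  IN={a@B5, c@B1, c@B5, d@B4, e@B2, e@B5, f@B0, f@B3}  OUT={a@B6, c@B1, c@B5, d@B6, e@B6, f@B0, f@B3}

Merge at B0 (entry node, so the boundary value {} is joined with the incoming edge(s)): IN[B0] = {} ⊔ OUT[B1] = {c@B1, e@B0, e@B2, f@B0}
Applying B0's transfer function to that IN value gives OUT[B0] (row B0 above).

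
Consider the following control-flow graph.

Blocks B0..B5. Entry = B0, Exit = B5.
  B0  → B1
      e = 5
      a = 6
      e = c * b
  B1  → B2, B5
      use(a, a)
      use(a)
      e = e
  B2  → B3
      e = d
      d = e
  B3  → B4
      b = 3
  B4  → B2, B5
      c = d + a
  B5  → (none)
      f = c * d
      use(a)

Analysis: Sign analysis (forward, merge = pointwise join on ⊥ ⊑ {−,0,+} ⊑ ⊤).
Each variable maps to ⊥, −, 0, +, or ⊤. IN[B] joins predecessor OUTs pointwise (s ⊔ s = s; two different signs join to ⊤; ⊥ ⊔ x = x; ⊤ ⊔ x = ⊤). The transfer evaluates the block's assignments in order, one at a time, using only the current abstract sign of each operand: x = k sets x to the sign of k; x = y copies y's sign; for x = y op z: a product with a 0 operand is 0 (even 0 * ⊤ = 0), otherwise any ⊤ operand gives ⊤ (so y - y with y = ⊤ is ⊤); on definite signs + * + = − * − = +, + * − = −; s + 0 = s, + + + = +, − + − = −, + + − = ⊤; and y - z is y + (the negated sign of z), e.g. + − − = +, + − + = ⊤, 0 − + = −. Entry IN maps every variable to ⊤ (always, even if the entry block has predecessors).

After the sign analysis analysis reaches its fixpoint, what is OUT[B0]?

Converged values:
  B0:  IN=(all ⊤)  OUT={a:+; rest ⊤}
  B1:  IN={a:+; rest ⊤}  OUT={a:+; rest ⊤}
  B2:  IN={a:+; rest ⊤}  OUT={a:+; rest ⊤}
  B3:  IN={a:+; rest ⊤}  OUT={a:+, b:+; rest ⊤}
  B4:  IN={a:+, b:+; rest ⊤}  OUT={a:+, b:+; rest ⊤}
  B5:  IN={a:+; rest ⊤}  OUT={a:+; rest ⊤}

B0 is the boundary node: IN[B0] = {a: ⊤, b: ⊤, c: ⊤, d: ⊤, e: ⊤, f: ⊤}
Applying B0's transfer function to that IN value gives OUT[B0] (row B0 above).

Answer: {a: +, b: ⊤, c: ⊤, d: ⊤, e: ⊤, f: ⊤}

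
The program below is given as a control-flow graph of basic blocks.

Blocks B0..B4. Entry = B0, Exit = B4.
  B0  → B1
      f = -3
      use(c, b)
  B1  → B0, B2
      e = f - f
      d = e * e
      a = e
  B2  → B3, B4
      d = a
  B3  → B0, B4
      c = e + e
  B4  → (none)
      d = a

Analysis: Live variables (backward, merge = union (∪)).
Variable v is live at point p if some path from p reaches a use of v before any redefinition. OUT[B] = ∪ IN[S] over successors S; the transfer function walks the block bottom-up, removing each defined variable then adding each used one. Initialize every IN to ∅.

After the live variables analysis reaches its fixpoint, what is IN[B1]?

Fixpoint table:
  B0: | IN={b, c} | OUT={b, c, f}
  B1: | IN={b, c, f} | OUT={a, b, c, e}
  B2: | IN={a, b, e} | OUT={a, b, e}
  B3: | IN={a, b, e} | OUT={a, b, c}
  B4: | IN={a} | OUT={}

Merge at B1: OUT[B1] = IN[B0] ⊔ IN[B2] = {a, b, c, e}
Applying B1's transfer function to that OUT value gives IN[B1] (row B1 above).

Answer: {b, c, f}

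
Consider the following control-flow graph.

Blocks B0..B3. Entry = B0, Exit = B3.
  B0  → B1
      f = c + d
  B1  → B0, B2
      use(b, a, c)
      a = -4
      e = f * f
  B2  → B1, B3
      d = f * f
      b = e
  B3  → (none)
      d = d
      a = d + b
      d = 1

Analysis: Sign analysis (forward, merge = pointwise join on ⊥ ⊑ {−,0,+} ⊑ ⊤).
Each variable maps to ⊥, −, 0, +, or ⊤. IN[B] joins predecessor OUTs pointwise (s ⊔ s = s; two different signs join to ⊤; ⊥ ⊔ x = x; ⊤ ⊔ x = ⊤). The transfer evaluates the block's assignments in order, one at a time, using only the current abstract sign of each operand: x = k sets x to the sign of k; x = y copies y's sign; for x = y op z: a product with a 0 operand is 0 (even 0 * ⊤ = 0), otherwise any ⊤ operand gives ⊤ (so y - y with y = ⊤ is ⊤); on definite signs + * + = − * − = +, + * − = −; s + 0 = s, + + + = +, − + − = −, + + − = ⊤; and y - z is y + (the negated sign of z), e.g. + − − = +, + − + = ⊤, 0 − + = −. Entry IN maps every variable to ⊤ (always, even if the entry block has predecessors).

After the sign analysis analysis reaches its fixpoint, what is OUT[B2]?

Fixpoint table:
  B0:  IN=(all ⊤)  OUT=(all ⊤)
  B1:  IN=(all ⊤)  OUT={a:-; rest ⊤}
  B2:  IN={a:-; rest ⊤}  OUT={a:-; rest ⊤}
  B3:  IN={a:-; rest ⊤}  OUT={d:+; rest ⊤}

Merge at B2: IN[B2] = OUT[B1] = {a: -, b: ⊤, c: ⊤, d: ⊤, e: ⊤, f: ⊤}
Applying B2's transfer function to that IN value gives OUT[B2] (row B2 above).

Answer: {a: -, b: ⊤, c: ⊤, d: ⊤, e: ⊤, f: ⊤}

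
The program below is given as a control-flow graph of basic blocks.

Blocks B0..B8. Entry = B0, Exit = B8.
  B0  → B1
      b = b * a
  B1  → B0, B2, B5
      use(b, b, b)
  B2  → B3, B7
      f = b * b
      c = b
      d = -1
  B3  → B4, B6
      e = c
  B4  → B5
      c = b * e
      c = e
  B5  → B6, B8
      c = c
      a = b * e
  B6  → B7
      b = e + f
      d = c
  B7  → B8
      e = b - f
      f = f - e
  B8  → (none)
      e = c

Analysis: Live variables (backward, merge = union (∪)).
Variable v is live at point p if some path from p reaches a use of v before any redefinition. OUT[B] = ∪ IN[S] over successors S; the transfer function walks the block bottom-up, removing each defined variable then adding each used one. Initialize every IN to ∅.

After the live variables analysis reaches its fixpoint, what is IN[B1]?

Converged values:
  B0:   IN={a, b, c, e, f}   OUT={a, b, c, e, f}
  B1:   IN={a, b, c, e, f}   OUT={a, b, c, e, f}
  B2:   IN={b}   OUT={b, c, f}
  B3:   IN={b, c, f}   OUT={b, c, e, f}
  B4:   IN={b, e, f}   OUT={b, c, e, f}
  B5:   IN={b, c, e, f}   OUT={c, e, f}
  B6:   IN={c, e, f}   OUT={b, c, f}
  B7:   IN={b, c, f}   OUT={c}
  B8:   IN={c}   OUT={}

Merge at B1: OUT[B1] = IN[B0] ⊔ IN[B2] ⊔ IN[B5] = {a, b, c, e, f}
Applying B1's transfer function to that OUT value gives IN[B1] (row B1 above).

Answer: {a, b, c, e, f}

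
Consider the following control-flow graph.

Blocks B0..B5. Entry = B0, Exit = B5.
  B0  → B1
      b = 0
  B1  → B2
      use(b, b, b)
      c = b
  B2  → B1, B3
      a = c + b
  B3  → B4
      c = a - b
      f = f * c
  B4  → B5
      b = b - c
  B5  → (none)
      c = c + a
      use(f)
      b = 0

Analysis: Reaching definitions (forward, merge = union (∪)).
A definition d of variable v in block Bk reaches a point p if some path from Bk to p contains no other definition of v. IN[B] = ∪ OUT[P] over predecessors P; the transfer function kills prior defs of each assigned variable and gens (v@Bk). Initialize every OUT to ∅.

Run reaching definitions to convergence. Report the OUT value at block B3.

Answer: {a@B2, b@B0, c@B3, f@B3}

Working:
Fixpoint table:
  B0: | IN={} | OUT={b@B0}
  B1: | IN={a@B2, b@B0, c@B1} | OUT={a@B2, b@B0, c@B1}
  B2: | IN={a@B2, b@B0, c@B1} | OUT={a@B2, b@B0, c@B1}
  B3: | IN={a@B2, b@B0, c@B1} | OUT={a@B2, b@B0, c@B3, f@B3}
  B4: | IN={a@B2, b@B0, c@B3, f@B3} | OUT={a@B2, b@B4, c@B3, f@B3}
  B5: | IN={a@B2, b@B4, c@B3, f@B3} | OUT={a@B2, b@B5, c@B5, f@B3}

Merge at B3: IN[B3] = OUT[B2] = {a@B2, b@B0, c@B1}
Applying B3's transfer function to that IN value gives OUT[B3] (row B3 above).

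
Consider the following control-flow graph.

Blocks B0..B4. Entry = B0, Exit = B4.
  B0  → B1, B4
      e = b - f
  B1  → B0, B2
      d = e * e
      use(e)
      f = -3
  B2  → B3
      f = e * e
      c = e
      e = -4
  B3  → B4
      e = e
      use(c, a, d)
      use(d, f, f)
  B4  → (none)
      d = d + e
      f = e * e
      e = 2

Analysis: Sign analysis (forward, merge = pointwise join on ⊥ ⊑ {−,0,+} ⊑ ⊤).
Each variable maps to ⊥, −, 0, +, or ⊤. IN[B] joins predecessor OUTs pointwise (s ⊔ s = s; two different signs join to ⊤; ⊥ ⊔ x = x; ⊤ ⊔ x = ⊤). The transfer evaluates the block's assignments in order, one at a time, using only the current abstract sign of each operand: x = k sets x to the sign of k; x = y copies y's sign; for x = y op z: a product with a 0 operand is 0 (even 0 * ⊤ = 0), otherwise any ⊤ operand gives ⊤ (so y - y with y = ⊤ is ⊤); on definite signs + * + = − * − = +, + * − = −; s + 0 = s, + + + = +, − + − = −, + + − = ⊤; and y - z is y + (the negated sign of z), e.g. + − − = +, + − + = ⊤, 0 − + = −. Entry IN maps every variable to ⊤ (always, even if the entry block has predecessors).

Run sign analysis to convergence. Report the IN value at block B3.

Answer: {a: ⊤, b: ⊤, c: ⊤, d: ⊤, e: -, f: ⊤}

Derivation:
Converged values:
  B0: | IN=(all ⊤) | OUT=(all ⊤)
  B1: | IN=(all ⊤) | OUT={f:-; rest ⊤}
  B2: | IN={f:-; rest ⊤} | OUT={e:-; rest ⊤}
  B3: | IN={e:-; rest ⊤} | OUT={e:-; rest ⊤}
  B4: | IN=(all ⊤) | OUT={e:+; rest ⊤}

Merge at B3: IN[B3] = OUT[B2] = {a: ⊤, b: ⊤, c: ⊤, d: ⊤, e: -, f: ⊤}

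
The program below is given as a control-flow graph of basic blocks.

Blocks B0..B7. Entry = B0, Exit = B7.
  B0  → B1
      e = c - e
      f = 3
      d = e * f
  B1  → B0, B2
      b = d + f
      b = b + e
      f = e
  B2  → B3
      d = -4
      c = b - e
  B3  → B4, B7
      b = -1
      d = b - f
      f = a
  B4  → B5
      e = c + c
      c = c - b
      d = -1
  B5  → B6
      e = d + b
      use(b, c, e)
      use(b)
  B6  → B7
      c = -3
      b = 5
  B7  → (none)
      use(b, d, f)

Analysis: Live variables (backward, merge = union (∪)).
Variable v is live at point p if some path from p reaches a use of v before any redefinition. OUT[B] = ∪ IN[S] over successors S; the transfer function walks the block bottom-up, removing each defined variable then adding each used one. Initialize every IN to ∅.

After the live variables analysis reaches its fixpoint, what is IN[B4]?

Answer: {b, c, f}

Working:
Per-block solution:
  B0: | IN={a, c, e} | OUT={a, c, d, e, f}
  B1: | IN={a, c, d, e, f} | OUT={a, b, c, e, f}
  B2: | IN={a, b, e, f} | OUT={a, c, f}
  B3: | IN={a, c, f} | OUT={b, c, d, f}
  B4: | IN={b, c, f} | OUT={b, c, d, f}
  B5: | IN={b, c, d, f} | OUT={d, f}
  B6: | IN={d, f} | OUT={b, d, f}
  B7: | IN={b, d, f} | OUT={}

Merge at B4: OUT[B4] = IN[B5] = {b, c, d, f}
Applying B4's transfer function to that OUT value gives IN[B4] (row B4 above).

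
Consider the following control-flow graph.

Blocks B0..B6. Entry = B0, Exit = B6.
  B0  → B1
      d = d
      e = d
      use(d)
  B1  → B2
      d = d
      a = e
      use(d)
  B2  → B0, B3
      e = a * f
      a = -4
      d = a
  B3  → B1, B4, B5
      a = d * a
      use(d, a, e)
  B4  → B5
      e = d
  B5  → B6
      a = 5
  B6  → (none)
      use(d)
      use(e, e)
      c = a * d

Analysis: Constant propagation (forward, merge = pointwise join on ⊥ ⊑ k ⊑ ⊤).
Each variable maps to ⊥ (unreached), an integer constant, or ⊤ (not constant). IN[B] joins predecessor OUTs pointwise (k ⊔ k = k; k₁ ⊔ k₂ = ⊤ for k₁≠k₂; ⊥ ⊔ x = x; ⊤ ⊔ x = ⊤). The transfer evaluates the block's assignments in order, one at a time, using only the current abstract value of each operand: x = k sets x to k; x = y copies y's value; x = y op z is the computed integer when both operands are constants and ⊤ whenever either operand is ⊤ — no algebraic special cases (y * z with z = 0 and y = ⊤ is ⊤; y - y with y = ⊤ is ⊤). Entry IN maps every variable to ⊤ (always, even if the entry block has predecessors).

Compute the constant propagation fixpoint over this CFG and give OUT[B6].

Fixpoint table:
  B0: | IN=(all ⊤) | OUT=(all ⊤)
  B1: | IN=(all ⊤) | OUT=(all ⊤)
  B2: | IN=(all ⊤) | OUT={a:-4, d:-4; rest ⊤}
  B3: | IN={a:-4, d:-4; rest ⊤} | OUT={a:16, d:-4; rest ⊤}
  B4: | IN={a:16, d:-4; rest ⊤} | OUT={a:16, d:-4, e:-4; rest ⊤}
  B5: | IN={a:16, d:-4; rest ⊤} | OUT={a:5, d:-4; rest ⊤}
  B6: | IN={a:5, d:-4; rest ⊤} | OUT={a:5, c:-20, d:-4; rest ⊤}

Merge at B6: IN[B6] = OUT[B5] = {a: 5, b: ⊤, c: ⊤, d: -4, e: ⊤, f: ⊤}
Applying B6's transfer function to that IN value gives OUT[B6] (row B6 above).

Answer: {a: 5, b: ⊤, c: -20, d: -4, e: ⊤, f: ⊤}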